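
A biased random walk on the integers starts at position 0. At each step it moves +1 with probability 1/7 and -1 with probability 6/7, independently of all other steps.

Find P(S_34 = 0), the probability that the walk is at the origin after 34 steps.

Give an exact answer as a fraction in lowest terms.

To be at 0 after 34 steps: need exactly 17 steps of +1 and 17 of -1.
Number of such sequences: C(34,17) = 2333606220
Each has probability (1/7)^17 · (6/7)^17 = 16926659444736/54116956037952111668959660849
P = 2333606220 · 16926659444736/54116956037952111668959660849 = 39500157764057675857920/54116956037952111668959660849

Answer: 39500157764057675857920/54116956037952111668959660849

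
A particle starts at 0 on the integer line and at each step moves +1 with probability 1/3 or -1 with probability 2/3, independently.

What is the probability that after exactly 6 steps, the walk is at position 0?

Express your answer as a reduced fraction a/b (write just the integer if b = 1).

To be at 0 after 6 steps: need exactly 3 steps of +1 and 3 of -1.
Number of such sequences: C(6,3) = 20
Each has probability (1/3)^3 · (2/3)^3 = 8/729
P = 20 · 8/729 = 160/729

Answer: 160/729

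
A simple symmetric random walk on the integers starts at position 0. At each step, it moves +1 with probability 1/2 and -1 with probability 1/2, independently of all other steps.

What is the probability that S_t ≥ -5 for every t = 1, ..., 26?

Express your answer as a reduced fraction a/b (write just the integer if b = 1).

Answer: 50480055/67108864

Derivation:
Let f(t,s) = #length-t paths at position s with S_1..S_t all ≥ -5.
f(t,s) = f(t-1,s-1) + f(t-1,s+1) for s ≥ -5; f(t,s) = 0 for s < -5.
t=0: f(0,0)=1
t=1: f(1,-1)=1 f(1,1)=1
t=2: f(2,-2)=1 f(2,0)=2 f(2,2)=1
t=3: f(3,-3)=1 f(3,-1)=3 f(3,1)=3 f(3,3)=1
t=4: f(4,-4)=1 f(4,-2)=4 f(4,0)=6 f(4,2)=4 f(4,4)=1
t=5: f(5,-5)=1 f(5,-3)=5 f(5,-1)=10 f(5,1)=10 f(5,3)=5 f(5,5)=1
t=6: f(6,-4)=6 f(6,-2)=15 f(6,0)=20 f(6,2)=15 f(6,4)=6 f(6,6)=1
t=7: f(7,-5)=6 f(7,-3)=21 f(7,-1)=35 f(7,1)=35 f(7,3)=21 f(7,5)=7 f(7,7)=1
t=8: f(8,-4)=27 f(8,-2)=56 f(8,0)=70 f(8,2)=56 f(8,4)=28 f(8,6)=8 f(8,8)=1
t=9: f(9,-5)=27 f(9,-3)=83 f(9,-1)=126 f(9,1)=126 f(9,3)=84 f(9,5)=36 f(9,7)=9 f(9,9)=1
t=10: f(10,-4)=110 f(10,-2)=209 f(10,0)=252 f(10,2)=210 f(10,4)=120 f(10,6)=45 f(10,8)=10 f(10,10)=1
t=11: f(11,-5)=110 f(11,-3)=319 f(11,-1)=461 f(11,1)=462 f(11,3)=330 f(11,5)=165 f(11,7)=55 f(11,9)=11 f(11,11)=1
t=12: f(12,-4)=429 f(12,-2)=780 f(12,0)=923 f(12,2)=792 f(12,4)=495 f(12,6)=220 f(12,8)=66 f(12,10)=12 f(12,12)=1
t=13: f(13,-5)=429 f(13,-3)=1209 f(13,-1)=1703 f(13,1)=1715 f(13,3)=1287 f(13,5)=715 f(13,7)=286 f(13,9)=78 f(13,11)=13 f(13,13)=1
t=14: f(14,-4)=1638 f(14,-2)=2912 f(14,0)=3418 f(14,2)=3002 f(14,4)=2002 f(14,6)=1001 f(14,8)=364 f(14,10)=91 f(14,12)=14 f(14,14)=1
t=15: f(15,-5)=1638 f(15,-3)=4550 f(15,-1)=6330 f(15,1)=6420 f(15,3)=5004 f(15,5)=3003 f(15,7)=1365 f(15,9)=455 f(15,11)=105 f(15,13)=15 f(15,15)=1
t=16: f(16,-4)=6188 f(16,-2)=10880 f(16,0)=12750 f(16,2)=11424 f(16,4)=8007 f(16,6)=4368 f(16,8)=1820 f(16,10)=560 f(16,12)=120 f(16,14)=16 f(16,16)=1
t=17: f(17,-5)=6188 f(17,-3)=17068 f(17,-1)=23630 f(17,1)=24174 f(17,3)=19431 f(17,5)=12375 f(17,7)=6188 f(17,9)=2380 f(17,11)=680 f(17,13)=136 f(17,15)=17 f(17,17)=1
t=18: f(18,-4)=23256 f(18,-2)=40698 f(18,0)=47804 f(18,2)=43605 f(18,4)=31806 f(18,6)=18563 f(18,8)=8568 f(18,10)=3060 f(18,12)=816 f(18,14)=153 f(18,16)=18 f(18,18)=1
t=19: f(19,-5)=23256 f(19,-3)=63954 f(19,-1)=88502 f(19,1)=91409 f(19,3)=75411 f(19,5)=50369 f(19,7)=27131 f(19,9)=11628 f(19,11)=3876 f(19,13)=969 f(19,15)=171 f(19,17)=19 f(19,19)=1
t=20: f(20,-4)=87210 f(20,-2)=152456 f(20,0)=179911 f(20,2)=166820 f(20,4)=125780 f(20,6)=77500 f(20,8)=38759 f(20,10)=15504 f(20,12)=4845 f(20,14)=1140 f(20,16)=190 f(20,18)=20 f(20,20)=1
t=21: f(21,-5)=87210 f(21,-3)=239666 f(21,-1)=332367 f(21,1)=346731 f(21,3)=292600 f(21,5)=203280 f(21,7)=116259 f(21,9)=54263 f(21,11)=20349 f(21,13)=5985 f(21,15)=1330 f(21,17)=210 f(21,19)=21 f(21,21)=1
t=22: f(22,-4)=326876 f(22,-2)=572033 f(22,0)=679098 f(22,2)=639331 f(22,4)=495880 f(22,6)=319539 f(22,8)=170522 f(22,10)=74612 f(22,12)=26334 f(22,14)=7315 f(22,16)=1540 f(22,18)=231 f(22,20)=22 f(22,22)=1
t=23: f(23,-5)=326876 f(23,-3)=898909 f(23,-1)=1251131 f(23,1)=1318429 f(23,3)=1135211 f(23,5)=815419 f(23,7)=490061 f(23,9)=245134 f(23,11)=100946 f(23,13)=33649 f(23,15)=8855 f(23,17)=1771 f(23,19)=253 f(23,21)=23 f(23,23)=1
t=24: f(24,-4)=1225785 f(24,-2)=2150040 f(24,0)=2569560 f(24,2)=2453640 f(24,4)=1950630 f(24,6)=1305480 f(24,8)=735195 f(24,10)=346080 f(24,12)=134595 f(24,14)=42504 f(24,16)=10626 f(24,18)=2024 f(24,20)=276 f(24,22)=24 f(24,24)=1
t=25: f(25,-5)=1225785 f(25,-3)=3375825 f(25,-1)=4719600 f(25,1)=5023200 f(25,3)=4404270 f(25,5)=3256110 f(25,7)=2040675 f(25,9)=1081275 f(25,11)=480675 f(25,13)=177099 f(25,15)=53130 f(25,17)=12650 f(25,19)=2300 f(25,21)=300 f(25,23)=25 f(25,25)=1
t=26: f(26,-4)=4601610 f(26,-2)=8095425 f(26,0)=9742800 f(26,2)=9427470 f(26,4)=7660380 f(26,6)=5296785 f(26,8)=3121950 f(26,10)=1561950 f(26,12)=657774 f(26,14)=230229 f(26,16)=65780 f(26,18)=14950 f(26,20)=2600 f(26,22)=325 f(26,24)=26 f(26,26)=1
Σ_s f(26,s) = 50480055
P = 50480055/67108864 = 50480055/67108864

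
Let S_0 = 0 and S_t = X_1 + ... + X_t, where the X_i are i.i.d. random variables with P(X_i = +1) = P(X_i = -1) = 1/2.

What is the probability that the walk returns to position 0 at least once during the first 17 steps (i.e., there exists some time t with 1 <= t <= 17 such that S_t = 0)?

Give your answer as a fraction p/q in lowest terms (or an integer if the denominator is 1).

Count via complement. Let g(t,s) = #length-t paths at position s with S_1..S_t all ≠ 0.
g(t,s) = g(t-1,s-1) + g(t-1,s+1) for s ≠ 0; g(t,0) = 0.
t=0: g(0,0)=1
t=1: g(1,-1)=1 g(1,1)=1
t=2: g(2,-2)=1 g(2,2)=1
t=3: g(3,-3)=1 g(3,-1)=1 g(3,1)=1 g(3,3)=1
t=4: g(4,-4)=1 g(4,-2)=2 g(4,2)=2 g(4,4)=1
t=5: g(5,-5)=1 g(5,-3)=3 g(5,-1)=2 g(5,1)=2 g(5,3)=3 g(5,5)=1
t=6: g(6,-6)=1 g(6,-4)=4 g(6,-2)=5 g(6,2)=5 g(6,4)=4 g(6,6)=1
t=7: g(7,-7)=1 g(7,-5)=5 g(7,-3)=9 g(7,-1)=5 g(7,1)=5 g(7,3)=9 g(7,5)=5 g(7,7)=1
t=8: g(8,-8)=1 g(8,-6)=6 g(8,-4)=14 g(8,-2)=14 g(8,2)=14 g(8,4)=14 g(8,6)=6 g(8,8)=1
t=9: g(9,-9)=1 g(9,-7)=7 g(9,-5)=20 g(9,-3)=28 g(9,-1)=14 g(9,1)=14 g(9,3)=28 g(9,5)=20 g(9,7)=7 g(9,9)=1
t=10: g(10,-10)=1 g(10,-8)=8 g(10,-6)=27 g(10,-4)=48 g(10,-2)=42 g(10,2)=42 g(10,4)=48 g(10,6)=27 g(10,8)=8 g(10,10)=1
t=11: g(11,-11)=1 g(11,-9)=9 g(11,-7)=35 g(11,-5)=75 g(11,-3)=90 g(11,-1)=42 g(11,1)=42 g(11,3)=90 g(11,5)=75 g(11,7)=35 g(11,9)=9 g(11,11)=1
t=12: g(12,-12)=1 g(12,-10)=10 g(12,-8)=44 g(12,-6)=110 g(12,-4)=165 g(12,-2)=132 g(12,2)=132 g(12,4)=165 g(12,6)=110 g(12,8)=44 g(12,10)=10 g(12,12)=1
t=13: g(13,-13)=1 g(13,-11)=11 g(13,-9)=54 g(13,-7)=154 g(13,-5)=275 g(13,-3)=297 g(13,-1)=132 g(13,1)=132 g(13,3)=297 g(13,5)=275 g(13,7)=154 g(13,9)=54 g(13,11)=11 g(13,13)=1
t=14: g(14,-14)=1 g(14,-12)=12 g(14,-10)=65 g(14,-8)=208 g(14,-6)=429 g(14,-4)=572 g(14,-2)=429 g(14,2)=429 g(14,4)=572 g(14,6)=429 g(14,8)=208 g(14,10)=65 g(14,12)=12 g(14,14)=1
t=15: g(15,-15)=1 g(15,-13)=13 g(15,-11)=77 g(15,-9)=273 g(15,-7)=637 g(15,-5)=1001 g(15,-3)=1001 g(15,-1)=429 g(15,1)=429 g(15,3)=1001 g(15,5)=1001 g(15,7)=637 g(15,9)=273 g(15,11)=77 g(15,13)=13 g(15,15)=1
t=16: g(16,-16)=1 g(16,-14)=14 g(16,-12)=90 g(16,-10)=350 g(16,-8)=910 g(16,-6)=1638 g(16,-4)=2002 g(16,-2)=1430 g(16,2)=1430 g(16,4)=2002 g(16,6)=1638 g(16,8)=910 g(16,10)=350 g(16,12)=90 g(16,14)=14 g(16,16)=1
t=17: g(17,-17)=1 g(17,-15)=15 g(17,-13)=104 g(17,-11)=440 g(17,-9)=1260 g(17,-7)=2548 g(17,-5)=3640 g(17,-3)=3432 g(17,-1)=1430 g(17,1)=1430 g(17,3)=3432 g(17,5)=3640 g(17,7)=2548 g(17,9)=1260 g(17,11)=440 g(17,13)=104 g(17,15)=15 g(17,17)=1
Paths never hitting 0: Σ_s g(17,s) = 25740
Paths hitting 0: 2^17 - 25740 = 105332
P = 105332/131072 = 26333/32768

Answer: 26333/32768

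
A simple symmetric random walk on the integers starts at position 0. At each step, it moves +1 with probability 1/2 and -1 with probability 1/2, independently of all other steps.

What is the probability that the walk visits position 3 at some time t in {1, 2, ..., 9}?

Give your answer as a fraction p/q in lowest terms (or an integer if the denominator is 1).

Answer: 11/32

Derivation:
Count via complement. Let g(t,s) = #length-t paths at position s with S_1..S_t all ≠ 3.
g(t,s) = g(t-1,s-1) + g(t-1,s+1) for s ≠ 3; g(t,3) = 0.
t=0: g(0,0)=1
t=1: g(1,-1)=1 g(1,1)=1
t=2: g(2,-2)=1 g(2,0)=2 g(2,2)=1
t=3: g(3,-3)=1 g(3,-1)=3 g(3,1)=3
t=4: g(4,-4)=1 g(4,-2)=4 g(4,0)=6 g(4,2)=3
t=5: g(5,-5)=1 g(5,-3)=5 g(5,-1)=10 g(5,1)=9
t=6: g(6,-6)=1 g(6,-4)=6 g(6,-2)=15 g(6,0)=19 g(6,2)=9
t=7: g(7,-7)=1 g(7,-5)=7 g(7,-3)=21 g(7,-1)=34 g(7,1)=28
t=8: g(8,-8)=1 g(8,-6)=8 g(8,-4)=28 g(8,-2)=55 g(8,0)=62 g(8,2)=28
t=9: g(9,-9)=1 g(9,-7)=9 g(9,-5)=36 g(9,-3)=83 g(9,-1)=117 g(9,1)=90
Paths never hitting 3: Σ_s g(9,s) = 336
Paths hitting 3: 2^9 - 336 = 176
P = 176/512 = 11/32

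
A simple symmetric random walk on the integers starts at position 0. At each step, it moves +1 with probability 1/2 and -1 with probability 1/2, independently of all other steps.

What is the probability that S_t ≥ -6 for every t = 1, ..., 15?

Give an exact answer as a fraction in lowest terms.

Let f(t,s) = #length-t paths at position s with S_1..S_t all ≥ -6.
f(t,s) = f(t-1,s-1) + f(t-1,s+1) for s ≥ -6; f(t,s) = 0 for s < -6.
t=0: f(0,0)=1
t=1: f(1,-1)=1 f(1,1)=1
t=2: f(2,-2)=1 f(2,0)=2 f(2,2)=1
t=3: f(3,-3)=1 f(3,-1)=3 f(3,1)=3 f(3,3)=1
t=4: f(4,-4)=1 f(4,-2)=4 f(4,0)=6 f(4,2)=4 f(4,4)=1
t=5: f(5,-5)=1 f(5,-3)=5 f(5,-1)=10 f(5,1)=10 f(5,3)=5 f(5,5)=1
t=6: f(6,-6)=1 f(6,-4)=6 f(6,-2)=15 f(6,0)=20 f(6,2)=15 f(6,4)=6 f(6,6)=1
t=7: f(7,-5)=7 f(7,-3)=21 f(7,-1)=35 f(7,1)=35 f(7,3)=21 f(7,5)=7 f(7,7)=1
t=8: f(8,-6)=7 f(8,-4)=28 f(8,-2)=56 f(8,0)=70 f(8,2)=56 f(8,4)=28 f(8,6)=8 f(8,8)=1
t=9: f(9,-5)=35 f(9,-3)=84 f(9,-1)=126 f(9,1)=126 f(9,3)=84 f(9,5)=36 f(9,7)=9 f(9,9)=1
t=10: f(10,-6)=35 f(10,-4)=119 f(10,-2)=210 f(10,0)=252 f(10,2)=210 f(10,4)=120 f(10,6)=45 f(10,8)=10 f(10,10)=1
t=11: f(11,-5)=154 f(11,-3)=329 f(11,-1)=462 f(11,1)=462 f(11,3)=330 f(11,5)=165 f(11,7)=55 f(11,9)=11 f(11,11)=1
t=12: f(12,-6)=154 f(12,-4)=483 f(12,-2)=791 f(12,0)=924 f(12,2)=792 f(12,4)=495 f(12,6)=220 f(12,8)=66 f(12,10)=12 f(12,12)=1
t=13: f(13,-5)=637 f(13,-3)=1274 f(13,-1)=1715 f(13,1)=1716 f(13,3)=1287 f(13,5)=715 f(13,7)=286 f(13,9)=78 f(13,11)=13 f(13,13)=1
t=14: f(14,-6)=637 f(14,-4)=1911 f(14,-2)=2989 f(14,0)=3431 f(14,2)=3003 f(14,4)=2002 f(14,6)=1001 f(14,8)=364 f(14,10)=91 f(14,12)=14 f(14,14)=1
t=15: f(15,-5)=2548 f(15,-3)=4900 f(15,-1)=6420 f(15,1)=6434 f(15,3)=5005 f(15,5)=3003 f(15,7)=1365 f(15,9)=455 f(15,11)=105 f(15,13)=15 f(15,15)=1
Σ_s f(15,s) = 30251
P = 30251/32768 = 30251/32768

Answer: 30251/32768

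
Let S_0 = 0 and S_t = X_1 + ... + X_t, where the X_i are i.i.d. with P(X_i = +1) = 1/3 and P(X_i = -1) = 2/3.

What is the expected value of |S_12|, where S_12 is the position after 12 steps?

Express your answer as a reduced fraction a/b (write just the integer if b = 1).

S_12 takes values m ≡ 0 (mod 2) with |m| ≤ 12; P(S_12=m) = C(12,(12+m)/2) · (1/3)^((12+m)/2) · (2/3)^((12-m)/2).
Distribution: P(S=-12)=4096/531441, P(S=-10)=8192/177147, P(S=-8)=22528/177147, P(S=-6)=112640/531441, P(S=-4)=14080/59049, P(S=-2)=11264/59049, P(S=0)=19712/177147, P(S=2)=2816/59049, P(S=4)=880/59049, P(S=6)=1760/531441, P(S=8)=88/177147, P(S=10)=8/177147, P(S=12)=1/531441
E[|S_12|] = Σ_m |m|·P(S_12=m) = 257372/59049

Answer: 257372/59049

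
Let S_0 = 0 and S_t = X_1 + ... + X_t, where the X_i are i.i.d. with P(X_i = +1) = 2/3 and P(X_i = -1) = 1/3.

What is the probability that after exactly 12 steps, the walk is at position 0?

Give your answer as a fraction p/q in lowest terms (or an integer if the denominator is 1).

To be at 0 after 12 steps: need exactly 6 steps of +1 and 6 of -1.
Number of such sequences: C(12,6) = 924
Each has probability (2/3)^6 · (1/3)^6 = 64/531441
P = 924 · 64/531441 = 19712/177147

Answer: 19712/177147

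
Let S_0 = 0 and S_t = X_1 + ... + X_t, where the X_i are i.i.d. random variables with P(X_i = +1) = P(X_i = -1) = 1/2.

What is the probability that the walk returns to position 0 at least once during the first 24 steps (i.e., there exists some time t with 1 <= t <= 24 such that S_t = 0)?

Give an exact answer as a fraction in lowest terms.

Answer: 3518265/4194304

Derivation:
Count via complement. Let g(t,s) = #length-t paths at position s with S_1..S_t all ≠ 0.
g(t,s) = g(t-1,s-1) + g(t-1,s+1) for s ≠ 0; g(t,0) = 0.
t=0: g(0,0)=1
t=1: g(1,-1)=1 g(1,1)=1
t=2: g(2,-2)=1 g(2,2)=1
t=3: g(3,-3)=1 g(3,-1)=1 g(3,1)=1 g(3,3)=1
t=4: g(4,-4)=1 g(4,-2)=2 g(4,2)=2 g(4,4)=1
t=5: g(5,-5)=1 g(5,-3)=3 g(5,-1)=2 g(5,1)=2 g(5,3)=3 g(5,5)=1
t=6: g(6,-6)=1 g(6,-4)=4 g(6,-2)=5 g(6,2)=5 g(6,4)=4 g(6,6)=1
t=7: g(7,-7)=1 g(7,-5)=5 g(7,-3)=9 g(7,-1)=5 g(7,1)=5 g(7,3)=9 g(7,5)=5 g(7,7)=1
t=8: g(8,-8)=1 g(8,-6)=6 g(8,-4)=14 g(8,-2)=14 g(8,2)=14 g(8,4)=14 g(8,6)=6 g(8,8)=1
t=9: g(9,-9)=1 g(9,-7)=7 g(9,-5)=20 g(9,-3)=28 g(9,-1)=14 g(9,1)=14 g(9,3)=28 g(9,5)=20 g(9,7)=7 g(9,9)=1
t=10: g(10,-10)=1 g(10,-8)=8 g(10,-6)=27 g(10,-4)=48 g(10,-2)=42 g(10,2)=42 g(10,4)=48 g(10,6)=27 g(10,8)=8 g(10,10)=1
t=11: g(11,-11)=1 g(11,-9)=9 g(11,-7)=35 g(11,-5)=75 g(11,-3)=90 g(11,-1)=42 g(11,1)=42 g(11,3)=90 g(11,5)=75 g(11,7)=35 g(11,9)=9 g(11,11)=1
t=12: g(12,-12)=1 g(12,-10)=10 g(12,-8)=44 g(12,-6)=110 g(12,-4)=165 g(12,-2)=132 g(12,2)=132 g(12,4)=165 g(12,6)=110 g(12,8)=44 g(12,10)=10 g(12,12)=1
t=13: g(13,-13)=1 g(13,-11)=11 g(13,-9)=54 g(13,-7)=154 g(13,-5)=275 g(13,-3)=297 g(13,-1)=132 g(13,1)=132 g(13,3)=297 g(13,5)=275 g(13,7)=154 g(13,9)=54 g(13,11)=11 g(13,13)=1
t=14: g(14,-14)=1 g(14,-12)=12 g(14,-10)=65 g(14,-8)=208 g(14,-6)=429 g(14,-4)=572 g(14,-2)=429 g(14,2)=429 g(14,4)=572 g(14,6)=429 g(14,8)=208 g(14,10)=65 g(14,12)=12 g(14,14)=1
t=15: g(15,-15)=1 g(15,-13)=13 g(15,-11)=77 g(15,-9)=273 g(15,-7)=637 g(15,-5)=1001 g(15,-3)=1001 g(15,-1)=429 g(15,1)=429 g(15,3)=1001 g(15,5)=1001 g(15,7)=637 g(15,9)=273 g(15,11)=77 g(15,13)=13 g(15,15)=1
t=16: g(16,-16)=1 g(16,-14)=14 g(16,-12)=90 g(16,-10)=350 g(16,-8)=910 g(16,-6)=1638 g(16,-4)=2002 g(16,-2)=1430 g(16,2)=1430 g(16,4)=2002 g(16,6)=1638 g(16,8)=910 g(16,10)=350 g(16,12)=90 g(16,14)=14 g(16,16)=1
t=17: g(17,-17)=1 g(17,-15)=15 g(17,-13)=104 g(17,-11)=440 g(17,-9)=1260 g(17,-7)=2548 g(17,-5)=3640 g(17,-3)=3432 g(17,-1)=1430 g(17,1)=1430 g(17,3)=3432 g(17,5)=3640 g(17,7)=2548 g(17,9)=1260 g(17,11)=440 g(17,13)=104 g(17,15)=15 g(17,17)=1
t=18: g(18,-18)=1 g(18,-16)=16 g(18,-14)=119 g(18,-12)=544 g(18,-10)=1700 g(18,-8)=3808 g(18,-6)=6188 g(18,-4)=7072 g(18,-2)=4862 g(18,2)=4862 g(18,4)=7072 g(18,6)=6188 g(18,8)=3808 g(18,10)=1700 g(18,12)=544 g(18,14)=119 g(18,16)=16 g(18,18)=1
t=19: g(19,-19)=1 g(19,-17)=17 g(19,-15)=135 g(19,-13)=663 g(19,-11)=2244 g(19,-9)=5508 g(19,-7)=9996 g(19,-5)=13260 g(19,-3)=11934 g(19,-1)=4862 g(19,1)=4862 g(19,3)=11934 g(19,5)=13260 g(19,7)=9996 g(19,9)=5508 g(19,11)=2244 g(19,13)=663 g(19,15)=135 g(19,17)=17 g(19,19)=1
t=20: g(20,-20)=1 g(20,-18)=18 g(20,-16)=152 g(20,-14)=798 g(20,-12)=2907 g(20,-10)=7752 g(20,-8)=15504 g(20,-6)=23256 g(20,-4)=25194 g(20,-2)=16796 g(20,2)=16796 g(20,4)=25194 g(20,6)=23256 g(20,8)=15504 g(20,10)=7752 g(20,12)=2907 g(20,14)=798 g(20,16)=152 g(20,18)=18 g(20,20)=1
t=21: g(21,-21)=1 g(21,-19)=19 g(21,-17)=170 g(21,-15)=950 g(21,-13)=3705 g(21,-11)=10659 g(21,-9)=23256 g(21,-7)=38760 g(21,-5)=48450 g(21,-3)=41990 g(21,-1)=16796 g(21,1)=16796 g(21,3)=41990 g(21,5)=48450 g(21,7)=38760 g(21,9)=23256 g(21,11)=10659 g(21,13)=3705 g(21,15)=950 g(21,17)=170 g(21,19)=19 g(21,21)=1
t=22: g(22,-22)=1 g(22,-20)=20 g(22,-18)=189 g(22,-16)=1120 g(22,-14)=4655 g(22,-12)=14364 g(22,-10)=33915 g(22,-8)=62016 g(22,-6)=87210 g(22,-4)=90440 g(22,-2)=58786 g(22,2)=58786 g(22,4)=90440 g(22,6)=87210 g(22,8)=62016 g(22,10)=33915 g(22,12)=14364 g(22,14)=4655 g(22,16)=1120 g(22,18)=189 g(22,20)=20 g(22,22)=1
t=23: g(23,-23)=1 g(23,-21)=21 g(23,-19)=209 g(23,-17)=1309 g(23,-15)=5775 g(23,-13)=19019 g(23,-11)=48279 g(23,-9)=95931 g(23,-7)=149226 g(23,-5)=177650 g(23,-3)=149226 g(23,-1)=58786 g(23,1)=58786 g(23,3)=149226 g(23,5)=177650 g(23,7)=149226 g(23,9)=95931 g(23,11)=48279 g(23,13)=19019 g(23,15)=5775 g(23,17)=1309 g(23,19)=209 g(23,21)=21 g(23,23)=1
t=24: g(24,-24)=1 g(24,-22)=22 g(24,-20)=230 g(24,-18)=1518 g(24,-16)=7084 g(24,-14)=24794 g(24,-12)=67298 g(24,-10)=144210 g(24,-8)=245157 g(24,-6)=326876 g(24,-4)=326876 g(24,-2)=208012 g(24,2)=208012 g(24,4)=326876 g(24,6)=326876 g(24,8)=245157 g(24,10)=144210 g(24,12)=67298 g(24,14)=24794 g(24,16)=7084 g(24,18)=1518 g(24,20)=230 g(24,22)=22 g(24,24)=1
Paths never hitting 0: Σ_s g(24,s) = 2704156
Paths hitting 0: 2^24 - 2704156 = 14073060
P = 14073060/16777216 = 3518265/4194304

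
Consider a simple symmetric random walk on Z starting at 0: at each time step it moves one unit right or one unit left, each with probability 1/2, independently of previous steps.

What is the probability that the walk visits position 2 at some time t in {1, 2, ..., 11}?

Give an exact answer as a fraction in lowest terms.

Count via complement. Let g(t,s) = #length-t paths at position s with S_1..S_t all ≠ 2.
g(t,s) = g(t-1,s-1) + g(t-1,s+1) for s ≠ 2; g(t,2) = 0.
t=0: g(0,0)=1
t=1: g(1,-1)=1 g(1,1)=1
t=2: g(2,-2)=1 g(2,0)=2
t=3: g(3,-3)=1 g(3,-1)=3 g(3,1)=2
t=4: g(4,-4)=1 g(4,-2)=4 g(4,0)=5
t=5: g(5,-5)=1 g(5,-3)=5 g(5,-1)=9 g(5,1)=5
t=6: g(6,-6)=1 g(6,-4)=6 g(6,-2)=14 g(6,0)=14
t=7: g(7,-7)=1 g(7,-5)=7 g(7,-3)=20 g(7,-1)=28 g(7,1)=14
t=8: g(8,-8)=1 g(8,-6)=8 g(8,-4)=27 g(8,-2)=48 g(8,0)=42
t=9: g(9,-9)=1 g(9,-7)=9 g(9,-5)=35 g(9,-3)=75 g(9,-1)=90 g(9,1)=42
t=10: g(10,-10)=1 g(10,-8)=10 g(10,-6)=44 g(10,-4)=110 g(10,-2)=165 g(10,0)=132
t=11: g(11,-11)=1 g(11,-9)=11 g(11,-7)=54 g(11,-5)=154 g(11,-3)=275 g(11,-1)=297 g(11,1)=132
Paths never hitting 2: Σ_s g(11,s) = 924
Paths hitting 2: 2^11 - 924 = 1124
P = 1124/2048 = 281/512

Answer: 281/512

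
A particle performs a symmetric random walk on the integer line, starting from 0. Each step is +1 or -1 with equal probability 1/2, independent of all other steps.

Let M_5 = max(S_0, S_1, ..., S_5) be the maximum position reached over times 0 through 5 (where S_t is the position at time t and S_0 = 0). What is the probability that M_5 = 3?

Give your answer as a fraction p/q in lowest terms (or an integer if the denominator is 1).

Answer: 5/32

Derivation:
Let M_5 = max(S_0,...,S_5). Use the reflection principle: for j ≥ 1, #{paths with M_5 ≥ j} = #{S_5 ≥ j} + #{S_5 ≥ j+1}.
By reflection, #{M_5 ≥ 3} = #{S_5 ≥ 3} + #{S_5 ≥ 4} = 6 + 1 = 7.
#{M_5 ≥ 4} = #{S_5 ≥ 4} + #{S_5 ≥ 5} = 1 + 1 = 2.
#{M_5 = 3} = 7 - 2 = 5.
P(M_5 = 3) = 5/32 = 5/32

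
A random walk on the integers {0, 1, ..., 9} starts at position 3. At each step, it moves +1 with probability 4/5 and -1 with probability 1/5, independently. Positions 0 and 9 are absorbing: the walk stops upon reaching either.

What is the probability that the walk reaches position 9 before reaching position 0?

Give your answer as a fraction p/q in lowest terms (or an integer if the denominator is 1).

Answer: 4096/4161

Derivation:
Biased walk: p = 4/5, q = 1/5, r = q/p = 1/4
Gambler's ruin: P(hit 9 before 0 | start at 3) = (1 - r^a)/(1 - r^N)
r^3 = 1/64; r^9 = 1/262144
P = (1 - 1/64) / (1 - 1/262144) = 63/64 / 262143/262144 = 4096/4161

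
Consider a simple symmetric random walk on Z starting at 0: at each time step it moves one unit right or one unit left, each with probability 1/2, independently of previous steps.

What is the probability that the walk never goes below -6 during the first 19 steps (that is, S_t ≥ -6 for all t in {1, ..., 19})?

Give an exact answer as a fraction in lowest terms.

Let f(t,s) = #length-t paths at position s with S_1..S_t all ≥ -6.
f(t,s) = f(t-1,s-1) + f(t-1,s+1) for s ≥ -6; f(t,s) = 0 for s < -6.
t=0: f(0,0)=1
t=1: f(1,-1)=1 f(1,1)=1
t=2: f(2,-2)=1 f(2,0)=2 f(2,2)=1
t=3: f(3,-3)=1 f(3,-1)=3 f(3,1)=3 f(3,3)=1
t=4: f(4,-4)=1 f(4,-2)=4 f(4,0)=6 f(4,2)=4 f(4,4)=1
t=5: f(5,-5)=1 f(5,-3)=5 f(5,-1)=10 f(5,1)=10 f(5,3)=5 f(5,5)=1
t=6: f(6,-6)=1 f(6,-4)=6 f(6,-2)=15 f(6,0)=20 f(6,2)=15 f(6,4)=6 f(6,6)=1
t=7: f(7,-5)=7 f(7,-3)=21 f(7,-1)=35 f(7,1)=35 f(7,3)=21 f(7,5)=7 f(7,7)=1
t=8: f(8,-6)=7 f(8,-4)=28 f(8,-2)=56 f(8,0)=70 f(8,2)=56 f(8,4)=28 f(8,6)=8 f(8,8)=1
t=9: f(9,-5)=35 f(9,-3)=84 f(9,-1)=126 f(9,1)=126 f(9,3)=84 f(9,5)=36 f(9,7)=9 f(9,9)=1
t=10: f(10,-6)=35 f(10,-4)=119 f(10,-2)=210 f(10,0)=252 f(10,2)=210 f(10,4)=120 f(10,6)=45 f(10,8)=10 f(10,10)=1
t=11: f(11,-5)=154 f(11,-3)=329 f(11,-1)=462 f(11,1)=462 f(11,3)=330 f(11,5)=165 f(11,7)=55 f(11,9)=11 f(11,11)=1
t=12: f(12,-6)=154 f(12,-4)=483 f(12,-2)=791 f(12,0)=924 f(12,2)=792 f(12,4)=495 f(12,6)=220 f(12,8)=66 f(12,10)=12 f(12,12)=1
t=13: f(13,-5)=637 f(13,-3)=1274 f(13,-1)=1715 f(13,1)=1716 f(13,3)=1287 f(13,5)=715 f(13,7)=286 f(13,9)=78 f(13,11)=13 f(13,13)=1
t=14: f(14,-6)=637 f(14,-4)=1911 f(14,-2)=2989 f(14,0)=3431 f(14,2)=3003 f(14,4)=2002 f(14,6)=1001 f(14,8)=364 f(14,10)=91 f(14,12)=14 f(14,14)=1
t=15: f(15,-5)=2548 f(15,-3)=4900 f(15,-1)=6420 f(15,1)=6434 f(15,3)=5005 f(15,5)=3003 f(15,7)=1365 f(15,9)=455 f(15,11)=105 f(15,13)=15 f(15,15)=1
t=16: f(16,-6)=2548 f(16,-4)=7448 f(16,-2)=11320 f(16,0)=12854 f(16,2)=11439 f(16,4)=8008 f(16,6)=4368 f(16,8)=1820 f(16,10)=560 f(16,12)=120 f(16,14)=16 f(16,16)=1
t=17: f(17,-5)=9996 f(17,-3)=18768 f(17,-1)=24174 f(17,1)=24293 f(17,3)=19447 f(17,5)=12376 f(17,7)=6188 f(17,9)=2380 f(17,11)=680 f(17,13)=136 f(17,15)=17 f(17,17)=1
t=18: f(18,-6)=9996 f(18,-4)=28764 f(18,-2)=42942 f(18,0)=48467 f(18,2)=43740 f(18,4)=31823 f(18,6)=18564 f(18,8)=8568 f(18,10)=3060 f(18,12)=816 f(18,14)=153 f(18,16)=18 f(18,18)=1
t=19: f(19,-5)=38760 f(19,-3)=71706 f(19,-1)=91409 f(19,1)=92207 f(19,3)=75563 f(19,5)=50387 f(19,7)=27132 f(19,9)=11628 f(19,11)=3876 f(19,13)=969 f(19,15)=171 f(19,17)=19 f(19,19)=1
Σ_s f(19,s) = 463828
P = 463828/524288 = 115957/131072

Answer: 115957/131072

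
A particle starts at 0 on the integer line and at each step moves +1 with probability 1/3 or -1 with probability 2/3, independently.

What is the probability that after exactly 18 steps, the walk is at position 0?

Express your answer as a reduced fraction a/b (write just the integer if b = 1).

Answer: 24893440/387420489

Derivation:
To be at 0 after 18 steps: need exactly 9 steps of +1 and 9 of -1.
Number of such sequences: C(18,9) = 48620
Each has probability (1/3)^9 · (2/3)^9 = 512/387420489
P = 48620 · 512/387420489 = 24893440/387420489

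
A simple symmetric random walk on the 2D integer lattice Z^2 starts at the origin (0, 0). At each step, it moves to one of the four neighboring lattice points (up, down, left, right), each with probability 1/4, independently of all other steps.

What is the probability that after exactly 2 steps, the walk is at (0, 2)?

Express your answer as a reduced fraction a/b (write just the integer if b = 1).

Answer: 1/16

Derivation:
Let h be the number of horizontal steps (so 2-h are vertical). To end at (0,2) need (h+0)/2 right-steps and ((2-h)+2)/2 up-steps.
Sum over h with 0 ≤ h ≤ 0, h ≡ 0 (mod 2), 2-h ≡ 0 (mod 2):
h=0: C(2,0)·C(0,0)·C(2,2) = 1·1·1 = 1
Total favorable: 1
Total paths: 4^2 = 16
P = 1/16 = 1/16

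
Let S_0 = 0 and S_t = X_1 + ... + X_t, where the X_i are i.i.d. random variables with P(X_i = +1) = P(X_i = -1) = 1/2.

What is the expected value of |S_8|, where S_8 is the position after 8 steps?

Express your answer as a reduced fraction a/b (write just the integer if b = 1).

S_8 takes values m ≡ 0 (mod 2) with |m| ≤ 8; P(S_8=m) = C(8,(8+m)/2)/2^8.
Total paths: 2^8 = 256
Distribution: P(S=-8)=1/256, P(S=-6)=8/256, P(S=-4)=28/256, P(S=-2)=56/256, P(S=0)=70/256, P(S=2)=56/256, P(S=4)=28/256, P(S=6)=8/256, P(S=8)=1/256
E[|S_8|] = Σ_m |m|·P(S_8=m) = 560/256 = 35/16

Answer: 35/16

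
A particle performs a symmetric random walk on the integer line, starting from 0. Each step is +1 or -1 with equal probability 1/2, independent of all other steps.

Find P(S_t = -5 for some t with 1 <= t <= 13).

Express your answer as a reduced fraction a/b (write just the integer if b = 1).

Count via complement. Let g(t,s) = #length-t paths at position s with S_1..S_t all ≠ -5.
g(t,s) = g(t-1,s-1) + g(t-1,s+1) for s ≠ -5; g(t,-5) = 0.
t=0: g(0,0)=1
t=1: g(1,-1)=1 g(1,1)=1
t=2: g(2,-2)=1 g(2,0)=2 g(2,2)=1
t=3: g(3,-3)=1 g(3,-1)=3 g(3,1)=3 g(3,3)=1
t=4: g(4,-4)=1 g(4,-2)=4 g(4,0)=6 g(4,2)=4 g(4,4)=1
t=5: g(5,-3)=5 g(5,-1)=10 g(5,1)=10 g(5,3)=5 g(5,5)=1
t=6: g(6,-4)=5 g(6,-2)=15 g(6,0)=20 g(6,2)=15 g(6,4)=6 g(6,6)=1
t=7: g(7,-3)=20 g(7,-1)=35 g(7,1)=35 g(7,3)=21 g(7,5)=7 g(7,7)=1
t=8: g(8,-4)=20 g(8,-2)=55 g(8,0)=70 g(8,2)=56 g(8,4)=28 g(8,6)=8 g(8,8)=1
t=9: g(9,-3)=75 g(9,-1)=125 g(9,1)=126 g(9,3)=84 g(9,5)=36 g(9,7)=9 g(9,9)=1
t=10: g(10,-4)=75 g(10,-2)=200 g(10,0)=251 g(10,2)=210 g(10,4)=120 g(10,6)=45 g(10,8)=10 g(10,10)=1
t=11: g(11,-3)=275 g(11,-1)=451 g(11,1)=461 g(11,3)=330 g(11,5)=165 g(11,7)=55 g(11,9)=11 g(11,11)=1
t=12: g(12,-4)=275 g(12,-2)=726 g(12,0)=912 g(12,2)=791 g(12,4)=495 g(12,6)=220 g(12,8)=66 g(12,10)=12 g(12,12)=1
t=13: g(13,-3)=1001 g(13,-1)=1638 g(13,1)=1703 g(13,3)=1286 g(13,5)=715 g(13,7)=286 g(13,9)=78 g(13,11)=13 g(13,13)=1
Paths never hitting -5: Σ_s g(13,s) = 6721
Paths hitting -5: 2^13 - 6721 = 1471
P = 1471/8192 = 1471/8192

Answer: 1471/8192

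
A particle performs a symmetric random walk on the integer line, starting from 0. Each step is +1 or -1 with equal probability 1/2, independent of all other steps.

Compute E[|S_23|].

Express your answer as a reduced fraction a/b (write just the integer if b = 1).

S_23 takes values m ≡ 1 (mod 2) with |m| ≤ 23; P(S_23=m) = C(23,(23+m)/2)/2^23.
Total paths: 2^23 = 8388608
Distribution: P(S=-23)=1/8388608, P(S=-21)=23/8388608, P(S=-19)=253/8388608, P(S=-17)=1771/8388608, P(S=-15)=8855/8388608, P(S=-13)=33649/8388608, P(S=-11)=100947/8388608, P(S=-9)=245157/8388608, P(S=-7)=490314/8388608, P(S=-5)=817190/8388608, P(S=-3)=1144066/8388608, P(S=-1)=1352078/8388608, P(S=1)=1352078/8388608, P(S=3)=1144066/8388608, P(S=5)=817190/8388608, P(S=7)=490314/8388608, P(S=9)=245157/8388608, P(S=11)=100947/8388608, P(S=13)=33649/8388608, P(S=15)=8855/8388608, P(S=17)=1771/8388608, P(S=19)=253/8388608, P(S=21)=23/8388608, P(S=23)=1/8388608
E[|S_23|] = Σ_m |m|·P(S_23=m) = 32449872/8388608 = 2028117/524288

Answer: 2028117/524288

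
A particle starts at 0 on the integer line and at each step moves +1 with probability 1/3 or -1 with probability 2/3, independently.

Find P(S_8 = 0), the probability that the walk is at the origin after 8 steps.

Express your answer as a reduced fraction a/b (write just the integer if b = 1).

Answer: 1120/6561

Derivation:
To be at 0 after 8 steps: need exactly 4 steps of +1 and 4 of -1.
Number of such sequences: C(8,4) = 70
Each has probability (1/3)^4 · (2/3)^4 = 16/6561
P = 70 · 16/6561 = 1120/6561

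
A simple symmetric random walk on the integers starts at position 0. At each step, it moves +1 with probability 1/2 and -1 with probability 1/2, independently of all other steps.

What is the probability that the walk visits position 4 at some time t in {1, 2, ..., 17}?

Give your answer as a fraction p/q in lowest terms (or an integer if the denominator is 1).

Answer: 10889/32768

Derivation:
Count via complement. Let g(t,s) = #length-t paths at position s with S_1..S_t all ≠ 4.
g(t,s) = g(t-1,s-1) + g(t-1,s+1) for s ≠ 4; g(t,4) = 0.
t=0: g(0,0)=1
t=1: g(1,-1)=1 g(1,1)=1
t=2: g(2,-2)=1 g(2,0)=2 g(2,2)=1
t=3: g(3,-3)=1 g(3,-1)=3 g(3,1)=3 g(3,3)=1
t=4: g(4,-4)=1 g(4,-2)=4 g(4,0)=6 g(4,2)=4
t=5: g(5,-5)=1 g(5,-3)=5 g(5,-1)=10 g(5,1)=10 g(5,3)=4
t=6: g(6,-6)=1 g(6,-4)=6 g(6,-2)=15 g(6,0)=20 g(6,2)=14
t=7: g(7,-7)=1 g(7,-5)=7 g(7,-3)=21 g(7,-1)=35 g(7,1)=34 g(7,3)=14
t=8: g(8,-8)=1 g(8,-6)=8 g(8,-4)=28 g(8,-2)=56 g(8,0)=69 g(8,2)=48
t=9: g(9,-9)=1 g(9,-7)=9 g(9,-5)=36 g(9,-3)=84 g(9,-1)=125 g(9,1)=117 g(9,3)=48
t=10: g(10,-10)=1 g(10,-8)=10 g(10,-6)=45 g(10,-4)=120 g(10,-2)=209 g(10,0)=242 g(10,2)=165
t=11: g(11,-11)=1 g(11,-9)=11 g(11,-7)=55 g(11,-5)=165 g(11,-3)=329 g(11,-1)=451 g(11,1)=407 g(11,3)=165
t=12: g(12,-12)=1 g(12,-10)=12 g(12,-8)=66 g(12,-6)=220 g(12,-4)=494 g(12,-2)=780 g(12,0)=858 g(12,2)=572
t=13: g(13,-13)=1 g(13,-11)=13 g(13,-9)=78 g(13,-7)=286 g(13,-5)=714 g(13,-3)=1274 g(13,-1)=1638 g(13,1)=1430 g(13,3)=572
t=14: g(14,-14)=1 g(14,-12)=14 g(14,-10)=91 g(14,-8)=364 g(14,-6)=1000 g(14,-4)=1988 g(14,-2)=2912 g(14,0)=3068 g(14,2)=2002
t=15: g(15,-15)=1 g(15,-13)=15 g(15,-11)=105 g(15,-9)=455 g(15,-7)=1364 g(15,-5)=2988 g(15,-3)=4900 g(15,-1)=5980 g(15,1)=5070 g(15,3)=2002
t=16: g(16,-16)=1 g(16,-14)=16 g(16,-12)=120 g(16,-10)=560 g(16,-8)=1819 g(16,-6)=4352 g(16,-4)=7888 g(16,-2)=10880 g(16,0)=11050 g(16,2)=7072
t=17: g(17,-17)=1 g(17,-15)=17 g(17,-13)=136 g(17,-11)=680 g(17,-9)=2379 g(17,-7)=6171 g(17,-5)=12240 g(17,-3)=18768 g(17,-1)=21930 g(17,1)=18122 g(17,3)=7072
Paths never hitting 4: Σ_s g(17,s) = 87516
Paths hitting 4: 2^17 - 87516 = 43556
P = 43556/131072 = 10889/32768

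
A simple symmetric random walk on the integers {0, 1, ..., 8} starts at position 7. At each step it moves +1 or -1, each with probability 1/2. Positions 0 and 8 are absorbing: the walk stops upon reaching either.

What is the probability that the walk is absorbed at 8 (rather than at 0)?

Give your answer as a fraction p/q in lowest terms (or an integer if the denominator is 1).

Symmetric walk (p = 1/2): the harmonic-function argument gives P(hit 8 before 0 | start at 7) = a/N.
P = 7/8 = 7/8

Answer: 7/8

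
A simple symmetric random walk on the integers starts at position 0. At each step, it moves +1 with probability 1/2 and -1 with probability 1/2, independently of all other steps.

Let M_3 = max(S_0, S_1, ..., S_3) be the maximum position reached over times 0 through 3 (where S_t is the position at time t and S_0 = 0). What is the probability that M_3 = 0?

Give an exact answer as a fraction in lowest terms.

Let M_3 = max(S_0,...,S_3). Use the reflection principle: for j ≥ 1, #{paths with M_3 ≥ j} = #{S_3 ≥ j} + #{S_3 ≥ j+1}.
P(M_3 ≥ 0) = 1 since S_0 = 0, so #{M_3 ≥ 0} = 8.
#{M_3 ≥ 1} = #{S_3 ≥ 1} + #{S_3 ≥ 2} = 4 + 1 = 5.
#{M_3 = 0} = 8 - 5 = 3.
P(M_3 = 0) = 3/8 = 3/8

Answer: 3/8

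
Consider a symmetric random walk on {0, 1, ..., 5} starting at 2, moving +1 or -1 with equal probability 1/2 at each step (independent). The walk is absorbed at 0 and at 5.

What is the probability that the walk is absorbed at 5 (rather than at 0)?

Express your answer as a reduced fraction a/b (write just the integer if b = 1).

Symmetric walk (p = 1/2): the harmonic-function argument gives P(hit 5 before 0 | start at 2) = a/N.
P = 2/5 = 2/5

Answer: 2/5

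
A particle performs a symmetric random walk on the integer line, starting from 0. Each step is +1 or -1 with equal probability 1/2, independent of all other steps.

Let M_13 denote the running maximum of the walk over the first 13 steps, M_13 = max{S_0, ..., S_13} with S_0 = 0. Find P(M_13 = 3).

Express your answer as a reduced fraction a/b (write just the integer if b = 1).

Let M_13 = max(S_0,...,S_13). Use the reflection principle: for j ≥ 1, #{paths with M_13 ≥ j} = #{S_13 ≥ j} + #{S_13 ≥ j+1}.
By reflection, #{M_13 ≥ 3} = #{S_13 ≥ 3} + #{S_13 ≥ 4} = 2380 + 1093 = 3473.
#{M_13 ≥ 4} = #{S_13 ≥ 4} + #{S_13 ≥ 5} = 1093 + 1093 = 2186.
#{M_13 = 3} = 3473 - 2186 = 1287.
P(M_13 = 3) = 1287/8192 = 1287/8192

Answer: 1287/8192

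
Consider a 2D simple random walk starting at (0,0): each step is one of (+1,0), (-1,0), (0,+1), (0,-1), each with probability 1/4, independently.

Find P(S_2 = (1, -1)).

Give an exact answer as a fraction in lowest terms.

Answer: 1/8

Derivation:
Let h be the number of horizontal steps (so 2-h are vertical). To end at (1,-1) need (h+1)/2 right-steps and ((2-h)-1)/2 up-steps.
Sum over h with 1 ≤ h ≤ 1, h ≡ 1 (mod 2), 2-h ≡ 1 (mod 2):
h=1: C(2,1)·C(1,1)·C(1,0) = 2·1·1 = 2
Total favorable: 2
Total paths: 4^2 = 16
P = 2/16 = 1/8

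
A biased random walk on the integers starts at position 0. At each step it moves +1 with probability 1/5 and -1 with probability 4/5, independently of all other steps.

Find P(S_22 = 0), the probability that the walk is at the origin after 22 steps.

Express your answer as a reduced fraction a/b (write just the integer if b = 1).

Answer: 2958796259328/2384185791015625

Derivation:
To be at 0 after 22 steps: need exactly 11 steps of +1 and 11 of -1.
Number of such sequences: C(22,11) = 705432
Each has probability (1/5)^11 · (4/5)^11 = 4194304/2384185791015625
P = 705432 · 4194304/2384185791015625 = 2958796259328/2384185791015625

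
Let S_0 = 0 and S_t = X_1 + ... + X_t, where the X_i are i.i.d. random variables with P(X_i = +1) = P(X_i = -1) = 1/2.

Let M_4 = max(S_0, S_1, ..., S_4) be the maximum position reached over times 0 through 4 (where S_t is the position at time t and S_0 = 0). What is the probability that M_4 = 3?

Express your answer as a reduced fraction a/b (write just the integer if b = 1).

Let M_4 = max(S_0,...,S_4). Use the reflection principle: for j ≥ 1, #{paths with M_4 ≥ j} = #{S_4 ≥ j} + #{S_4 ≥ j+1}.
By reflection, #{M_4 ≥ 3} = #{S_4 ≥ 3} + #{S_4 ≥ 4} = 1 + 1 = 2.
#{M_4 ≥ 4} = #{S_4 ≥ 4} + #{S_4 ≥ 5} = 1 + 0 = 1.
#{M_4 = 3} = 2 - 1 = 1.
P(M_4 = 3) = 1/16 = 1/16

Answer: 1/16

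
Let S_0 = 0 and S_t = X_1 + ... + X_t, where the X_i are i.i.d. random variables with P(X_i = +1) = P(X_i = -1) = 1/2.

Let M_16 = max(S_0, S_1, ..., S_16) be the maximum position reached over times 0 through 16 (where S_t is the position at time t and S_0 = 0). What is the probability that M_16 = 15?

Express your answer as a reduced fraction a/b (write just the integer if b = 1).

Let M_16 = max(S_0,...,S_16). Use the reflection principle: for j ≥ 1, #{paths with M_16 ≥ j} = #{S_16 ≥ j} + #{S_16 ≥ j+1}.
By reflection, #{M_16 ≥ 15} = #{S_16 ≥ 15} + #{S_16 ≥ 16} = 1 + 1 = 2.
#{M_16 ≥ 16} = #{S_16 ≥ 16} + #{S_16 ≥ 17} = 1 + 0 = 1.
#{M_16 = 15} = 2 - 1 = 1.
P(M_16 = 15) = 1/65536 = 1/65536

Answer: 1/65536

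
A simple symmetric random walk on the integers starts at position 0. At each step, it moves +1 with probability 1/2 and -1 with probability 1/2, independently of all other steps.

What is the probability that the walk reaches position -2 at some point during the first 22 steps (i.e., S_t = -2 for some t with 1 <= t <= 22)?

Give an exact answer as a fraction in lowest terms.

Count via complement. Let g(t,s) = #length-t paths at position s with S_1..S_t all ≠ -2.
g(t,s) = g(t-1,s-1) + g(t-1,s+1) for s ≠ -2; g(t,-2) = 0.
t=0: g(0,0)=1
t=1: g(1,-1)=1 g(1,1)=1
t=2: g(2,0)=2 g(2,2)=1
t=3: g(3,-1)=2 g(3,1)=3 g(3,3)=1
t=4: g(4,0)=5 g(4,2)=4 g(4,4)=1
t=5: g(5,-1)=5 g(5,1)=9 g(5,3)=5 g(5,5)=1
t=6: g(6,0)=14 g(6,2)=14 g(6,4)=6 g(6,6)=1
t=7: g(7,-1)=14 g(7,1)=28 g(7,3)=20 g(7,5)=7 g(7,7)=1
t=8: g(8,0)=42 g(8,2)=48 g(8,4)=27 g(8,6)=8 g(8,8)=1
t=9: g(9,-1)=42 g(9,1)=90 g(9,3)=75 g(9,5)=35 g(9,7)=9 g(9,9)=1
t=10: g(10,0)=132 g(10,2)=165 g(10,4)=110 g(10,6)=44 g(10,8)=10 g(10,10)=1
t=11: g(11,-1)=132 g(11,1)=297 g(11,3)=275 g(11,5)=154 g(11,7)=54 g(11,9)=11 g(11,11)=1
t=12: g(12,0)=429 g(12,2)=572 g(12,4)=429 g(12,6)=208 g(12,8)=65 g(12,10)=12 g(12,12)=1
t=13: g(13,-1)=429 g(13,1)=1001 g(13,3)=1001 g(13,5)=637 g(13,7)=273 g(13,9)=77 g(13,11)=13 g(13,13)=1
t=14: g(14,0)=1430 g(14,2)=2002 g(14,4)=1638 g(14,6)=910 g(14,8)=350 g(14,10)=90 g(14,12)=14 g(14,14)=1
t=15: g(15,-1)=1430 g(15,1)=3432 g(15,3)=3640 g(15,5)=2548 g(15,7)=1260 g(15,9)=440 g(15,11)=104 g(15,13)=15 g(15,15)=1
t=16: g(16,0)=4862 g(16,2)=7072 g(16,4)=6188 g(16,6)=3808 g(16,8)=1700 g(16,10)=544 g(16,12)=119 g(16,14)=16 g(16,16)=1
t=17: g(17,-1)=4862 g(17,1)=11934 g(17,3)=13260 g(17,5)=9996 g(17,7)=5508 g(17,9)=2244 g(17,11)=663 g(17,13)=135 g(17,15)=17 g(17,17)=1
t=18: g(18,0)=16796 g(18,2)=25194 g(18,4)=23256 g(18,6)=15504 g(18,8)=7752 g(18,10)=2907 g(18,12)=798 g(18,14)=152 g(18,16)=18 g(18,18)=1
t=19: g(19,-1)=16796 g(19,1)=41990 g(19,3)=48450 g(19,5)=38760 g(19,7)=23256 g(19,9)=10659 g(19,11)=3705 g(19,13)=950 g(19,15)=170 g(19,17)=19 g(19,19)=1
t=20: g(20,0)=58786 g(20,2)=90440 g(20,4)=87210 g(20,6)=62016 g(20,8)=33915 g(20,10)=14364 g(20,12)=4655 g(20,14)=1120 g(20,16)=189 g(20,18)=20 g(20,20)=1
t=21: g(21,-1)=58786 g(21,1)=149226 g(21,3)=177650 g(21,5)=149226 g(21,7)=95931 g(21,9)=48279 g(21,11)=19019 g(21,13)=5775 g(21,15)=1309 g(21,17)=209 g(21,19)=21 g(21,21)=1
t=22: g(22,0)=208012 g(22,2)=326876 g(22,4)=326876 g(22,6)=245157 g(22,8)=144210 g(22,10)=67298 g(22,12)=24794 g(22,14)=7084 g(22,16)=1518 g(22,18)=230 g(22,20)=22 g(22,22)=1
Paths never hitting -2: Σ_s g(22,s) = 1352078
Paths hitting -2: 2^22 - 1352078 = 2842226
P = 2842226/4194304 = 1421113/2097152

Answer: 1421113/2097152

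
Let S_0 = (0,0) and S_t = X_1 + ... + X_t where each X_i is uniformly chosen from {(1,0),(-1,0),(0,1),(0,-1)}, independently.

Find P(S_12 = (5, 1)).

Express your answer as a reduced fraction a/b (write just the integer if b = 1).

Let h be the number of horizontal steps (so 12-h are vertical). To end at (5,1) need (h+5)/2 right-steps and ((12-h)+1)/2 up-steps.
Sum over h with 5 ≤ h ≤ 11, h ≡ 1 (mod 2), 12-h ≡ 1 (mod 2):
h=5: C(12,5)·C(5,5)·C(7,4) = 792·1·35 = 27720
h=7: C(12,7)·C(7,6)·C(5,3) = 792·7·10 = 55440
h=9: C(12,9)·C(9,7)·C(3,2) = 220·36·3 = 23760
h=11: C(12,11)·C(11,8)·C(1,1) = 12·165·1 = 1980
Total favorable: 108900
Total paths: 4^12 = 16777216
P = 108900/16777216 = 27225/4194304

Answer: 27225/4194304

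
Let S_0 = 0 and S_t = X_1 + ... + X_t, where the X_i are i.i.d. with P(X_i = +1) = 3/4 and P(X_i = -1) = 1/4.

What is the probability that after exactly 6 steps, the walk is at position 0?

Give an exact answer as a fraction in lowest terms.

To be at 0 after 6 steps: need exactly 3 steps of +1 and 3 of -1.
Number of such sequences: C(6,3) = 20
Each has probability (3/4)^3 · (1/4)^3 = 27/4096
P = 20 · 27/4096 = 135/1024

Answer: 135/1024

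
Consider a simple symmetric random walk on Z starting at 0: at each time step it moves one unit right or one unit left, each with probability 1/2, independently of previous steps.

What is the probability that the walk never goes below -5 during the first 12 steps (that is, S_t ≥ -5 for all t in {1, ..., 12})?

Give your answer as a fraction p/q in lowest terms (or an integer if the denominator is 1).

Answer: 1859/2048

Derivation:
Let f(t,s) = #length-t paths at position s with S_1..S_t all ≥ -5.
f(t,s) = f(t-1,s-1) + f(t-1,s+1) for s ≥ -5; f(t,s) = 0 for s < -5.
t=0: f(0,0)=1
t=1: f(1,-1)=1 f(1,1)=1
t=2: f(2,-2)=1 f(2,0)=2 f(2,2)=1
t=3: f(3,-3)=1 f(3,-1)=3 f(3,1)=3 f(3,3)=1
t=4: f(4,-4)=1 f(4,-2)=4 f(4,0)=6 f(4,2)=4 f(4,4)=1
t=5: f(5,-5)=1 f(5,-3)=5 f(5,-1)=10 f(5,1)=10 f(5,3)=5 f(5,5)=1
t=6: f(6,-4)=6 f(6,-2)=15 f(6,0)=20 f(6,2)=15 f(6,4)=6 f(6,6)=1
t=7: f(7,-5)=6 f(7,-3)=21 f(7,-1)=35 f(7,1)=35 f(7,3)=21 f(7,5)=7 f(7,7)=1
t=8: f(8,-4)=27 f(8,-2)=56 f(8,0)=70 f(8,2)=56 f(8,4)=28 f(8,6)=8 f(8,8)=1
t=9: f(9,-5)=27 f(9,-3)=83 f(9,-1)=126 f(9,1)=126 f(9,3)=84 f(9,5)=36 f(9,7)=9 f(9,9)=1
t=10: f(10,-4)=110 f(10,-2)=209 f(10,0)=252 f(10,2)=210 f(10,4)=120 f(10,6)=45 f(10,8)=10 f(10,10)=1
t=11: f(11,-5)=110 f(11,-3)=319 f(11,-1)=461 f(11,1)=462 f(11,3)=330 f(11,5)=165 f(11,7)=55 f(11,9)=11 f(11,11)=1
t=12: f(12,-4)=429 f(12,-2)=780 f(12,0)=923 f(12,2)=792 f(12,4)=495 f(12,6)=220 f(12,8)=66 f(12,10)=12 f(12,12)=1
Σ_s f(12,s) = 3718
P = 3718/4096 = 1859/2048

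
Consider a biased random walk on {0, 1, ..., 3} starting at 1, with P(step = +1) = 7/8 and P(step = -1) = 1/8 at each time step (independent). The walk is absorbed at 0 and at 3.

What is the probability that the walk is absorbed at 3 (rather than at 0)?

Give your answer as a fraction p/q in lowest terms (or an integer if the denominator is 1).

Answer: 49/57

Derivation:
Biased walk: p = 7/8, q = 1/8, r = q/p = 1/7
Gambler's ruin: P(hit 3 before 0 | start at 1) = (1 - r^a)/(1 - r^N)
r^1 = 1/7; r^3 = 1/343
P = (1 - 1/7) / (1 - 1/343) = 6/7 / 342/343 = 49/57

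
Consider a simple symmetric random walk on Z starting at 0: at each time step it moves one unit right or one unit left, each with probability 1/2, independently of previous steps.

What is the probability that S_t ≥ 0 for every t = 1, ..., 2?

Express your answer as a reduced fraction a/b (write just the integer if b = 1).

Let f(t,s) = #length-t paths at position s with S_1..S_t all ≥ 0.
f(t,s) = f(t-1,s-1) + f(t-1,s+1) for s ≥ 0; f(t,s) = 0 for s < 0.
t=0: f(0,0)=1
t=1: f(1,1)=1
t=2: f(2,0)=1 f(2,2)=1
Σ_s f(2,s) = 2
P = 2/4 = 1/2

Answer: 1/2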